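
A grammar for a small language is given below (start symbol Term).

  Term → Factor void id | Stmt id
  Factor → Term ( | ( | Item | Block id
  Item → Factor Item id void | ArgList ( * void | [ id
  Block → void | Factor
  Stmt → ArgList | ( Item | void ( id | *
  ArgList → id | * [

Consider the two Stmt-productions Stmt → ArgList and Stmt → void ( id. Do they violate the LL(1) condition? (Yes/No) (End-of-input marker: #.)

No

FIRST(ArgList) = { *, id } and FIRST(void ( id) = { void }.
The FIRST sets are disjoint and neither alternative is nullable — no conflict.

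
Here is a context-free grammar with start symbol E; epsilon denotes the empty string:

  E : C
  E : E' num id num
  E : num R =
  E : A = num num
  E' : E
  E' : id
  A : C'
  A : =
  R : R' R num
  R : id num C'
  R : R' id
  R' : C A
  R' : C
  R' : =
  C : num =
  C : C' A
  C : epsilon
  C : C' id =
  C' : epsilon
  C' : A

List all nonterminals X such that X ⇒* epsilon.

{ A, C, C', E, E', R' }

Directly nullable (have an epsilon-production): C, C'.
A : C' with every symbol nullable, so A is nullable.
E' : E with every symbol nullable, so E' is nullable.
E : C with every symbol nullable, so E is nullable.
R' : C A with every symbol nullable, so R' is nullable.
No other nonterminal has a production whose RHS symbols are all nullable.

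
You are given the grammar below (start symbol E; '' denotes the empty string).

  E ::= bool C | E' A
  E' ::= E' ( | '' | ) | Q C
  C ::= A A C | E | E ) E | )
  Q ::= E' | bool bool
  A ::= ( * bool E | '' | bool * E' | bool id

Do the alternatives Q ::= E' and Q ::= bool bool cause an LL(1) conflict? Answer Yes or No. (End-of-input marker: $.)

FIRST(E') = { (, ), bool, '' } and FIRST(bool bool) = { bool }.
Both contain bool, so the two alternatives are not disjoint — LL(1) conflict.

Yes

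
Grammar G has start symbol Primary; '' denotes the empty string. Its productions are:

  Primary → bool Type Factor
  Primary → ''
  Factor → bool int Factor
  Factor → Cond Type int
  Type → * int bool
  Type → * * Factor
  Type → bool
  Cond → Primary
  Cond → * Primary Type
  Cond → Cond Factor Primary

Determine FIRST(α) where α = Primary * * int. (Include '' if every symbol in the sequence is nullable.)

{ *, bool }

Add FIRST(Primary)\{''} = { bool }; Primary is nullable, continue.
* is a terminal; add {*} and stop.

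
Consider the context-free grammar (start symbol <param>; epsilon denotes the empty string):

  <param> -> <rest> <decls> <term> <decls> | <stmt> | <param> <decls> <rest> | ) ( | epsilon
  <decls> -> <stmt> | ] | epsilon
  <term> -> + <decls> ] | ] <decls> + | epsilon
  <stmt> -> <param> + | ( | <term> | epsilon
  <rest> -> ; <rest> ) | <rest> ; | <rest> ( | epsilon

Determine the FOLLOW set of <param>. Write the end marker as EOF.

{ EOF, (, ), +, ;, ] }

<param> is the start symbol, so EOF ∈ FOLLOW(<param>).
In <param> -> <param> <decls> <rest>: add FIRST(<decls> <rest>)\{epsilon} = { (, ), +, ;, ] }.
  Since <decls> <rest> is nullable, also add FOLLOW(<param>) = { EOF, (, ), +, ;, ] }.
In <stmt> -> <param> +: add FIRST(+) = { + }.
Union: FOLLOW(<param>) = { EOF, (, ), +, ;, ] }.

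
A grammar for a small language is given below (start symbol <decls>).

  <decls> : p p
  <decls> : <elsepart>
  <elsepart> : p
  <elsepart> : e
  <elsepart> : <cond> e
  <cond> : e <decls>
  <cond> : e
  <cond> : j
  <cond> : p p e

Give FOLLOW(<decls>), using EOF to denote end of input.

{ EOF, e }

<decls> is the start symbol, so EOF ∈ FOLLOW(<decls>).
In <cond> : e <decls>: <decls> is at the end, add FOLLOW(<cond>) = { e }.
Union: FOLLOW(<decls>) = { EOF, e }.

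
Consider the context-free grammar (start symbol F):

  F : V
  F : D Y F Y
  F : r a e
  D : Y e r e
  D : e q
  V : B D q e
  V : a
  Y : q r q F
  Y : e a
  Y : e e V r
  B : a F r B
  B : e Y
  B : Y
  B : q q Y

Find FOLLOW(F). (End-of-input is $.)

{ $, a, e, q, r }

F is the start symbol, so $ ∈ FOLLOW(F).
In F : D Y F Y: add FIRST(Y) = { e, q }.
In Y : q r q F: F is at the end, add FOLLOW(Y) = { $, a, e, q, r }.
In B : a F r B: add FIRST(r B) = { r }.
Union: FOLLOW(F) = { $, a, e, q, r }.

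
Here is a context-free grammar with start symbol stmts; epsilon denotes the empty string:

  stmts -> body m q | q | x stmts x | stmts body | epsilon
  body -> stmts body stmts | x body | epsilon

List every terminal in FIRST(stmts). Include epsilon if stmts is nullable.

{ m, q, x, epsilon }

From stmts -> body m q: body nullable, take FIRST(body) ∪ {m} = { m, q, x }.
stmts -> q contributes {q}.
stmts -> x stmts x contributes {x}.
From stmts -> stmts body: stmts, body nullable, take FIRST(stmts) ∪ FIRST(body) = { m, q, x }; also epsilon since the whole RHS is nullable.
stmts -> epsilon contributes epsilon.
Union: FIRST(stmts) = { m, q, x, epsilon }.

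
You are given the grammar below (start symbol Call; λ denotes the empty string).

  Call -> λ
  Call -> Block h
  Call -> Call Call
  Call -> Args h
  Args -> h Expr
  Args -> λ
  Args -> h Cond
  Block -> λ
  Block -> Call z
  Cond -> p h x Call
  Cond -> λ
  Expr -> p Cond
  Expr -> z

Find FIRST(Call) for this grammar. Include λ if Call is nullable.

Call -> λ contributes λ.
From Call -> Block h: Block nullable, take FIRST(Block) ∪ {h} = { h, z }.
From Call -> Call Call: Call, Call nullable, take FIRST(Call) ∪ FIRST(Call) = { h, z }; also λ since the whole RHS is nullable.
From Call -> Args h: Args nullable, take FIRST(Args) ∪ {h} = { h }.
Union: FIRST(Call) = { h, z, λ }.

{ h, z, λ }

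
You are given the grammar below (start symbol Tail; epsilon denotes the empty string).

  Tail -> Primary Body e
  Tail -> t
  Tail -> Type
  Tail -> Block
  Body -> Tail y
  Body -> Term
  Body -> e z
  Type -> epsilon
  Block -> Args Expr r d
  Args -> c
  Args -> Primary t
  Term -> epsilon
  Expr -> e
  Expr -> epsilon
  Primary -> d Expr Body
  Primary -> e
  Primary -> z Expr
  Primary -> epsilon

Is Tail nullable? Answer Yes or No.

Yes

Tail -> Type and each of Type is nullable, so Tail ⇒* epsilon.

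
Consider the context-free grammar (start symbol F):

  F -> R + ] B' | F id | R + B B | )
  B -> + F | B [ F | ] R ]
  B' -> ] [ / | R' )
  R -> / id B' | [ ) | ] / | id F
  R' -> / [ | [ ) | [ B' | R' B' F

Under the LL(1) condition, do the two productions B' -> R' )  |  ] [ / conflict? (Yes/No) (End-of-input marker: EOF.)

No

FIRST(R' )) = { /, [ } and FIRST(] [ /) = { ] }.
The FIRST sets are disjoint and neither alternative is nullable — no conflict.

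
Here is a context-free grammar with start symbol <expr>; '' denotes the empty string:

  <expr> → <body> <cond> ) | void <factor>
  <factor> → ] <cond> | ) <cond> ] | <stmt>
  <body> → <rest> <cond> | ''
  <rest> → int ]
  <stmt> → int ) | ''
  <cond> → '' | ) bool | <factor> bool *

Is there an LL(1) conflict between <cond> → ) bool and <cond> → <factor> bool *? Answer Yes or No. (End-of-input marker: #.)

FIRST() bool) = { ) } and FIRST(<factor> bool *) = { ), ], bool, int }.
Both contain ), so the two alternatives are not disjoint — LL(1) conflict.

Yes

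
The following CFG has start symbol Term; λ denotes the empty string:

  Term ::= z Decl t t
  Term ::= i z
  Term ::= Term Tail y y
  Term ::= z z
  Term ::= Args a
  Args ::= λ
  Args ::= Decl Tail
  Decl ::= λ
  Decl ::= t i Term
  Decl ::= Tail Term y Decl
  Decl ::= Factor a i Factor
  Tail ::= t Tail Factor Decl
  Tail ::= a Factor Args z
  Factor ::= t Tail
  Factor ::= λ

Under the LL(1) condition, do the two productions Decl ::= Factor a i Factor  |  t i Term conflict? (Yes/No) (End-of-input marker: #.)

FIRST(Factor a i Factor) = { a, t } and FIRST(t i Term) = { t }.
Both contain t, so the two alternatives are not disjoint — LL(1) conflict.

Yes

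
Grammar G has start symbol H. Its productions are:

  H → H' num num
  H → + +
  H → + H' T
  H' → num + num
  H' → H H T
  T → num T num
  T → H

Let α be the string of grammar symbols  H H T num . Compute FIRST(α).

{ +, num }

Add FIRST(H) = { +, num }; H is not nullable, stop.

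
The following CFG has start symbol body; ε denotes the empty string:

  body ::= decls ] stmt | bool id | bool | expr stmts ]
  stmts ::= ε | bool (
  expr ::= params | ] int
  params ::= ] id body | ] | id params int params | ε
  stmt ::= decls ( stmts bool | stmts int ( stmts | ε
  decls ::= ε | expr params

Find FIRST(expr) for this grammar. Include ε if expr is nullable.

From expr ::= params: add FIRST(params) = { ], id, ε } (including ε since params is nullable).
expr ::= ] int contributes {]}.
Union: FIRST(expr) = { ], id, ε }.

{ ], id, ε }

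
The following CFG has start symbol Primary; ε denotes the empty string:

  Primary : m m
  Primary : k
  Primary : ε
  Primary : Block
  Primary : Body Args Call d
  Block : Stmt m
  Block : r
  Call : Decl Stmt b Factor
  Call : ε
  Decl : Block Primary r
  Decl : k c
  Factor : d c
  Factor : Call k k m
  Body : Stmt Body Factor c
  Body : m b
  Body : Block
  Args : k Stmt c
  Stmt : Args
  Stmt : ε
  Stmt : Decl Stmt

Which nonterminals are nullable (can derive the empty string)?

Directly nullable (have an ε-production): Primary, Call, Stmt.
No other nonterminal has a production whose RHS symbols are all nullable.

{ Call, Primary, Stmt }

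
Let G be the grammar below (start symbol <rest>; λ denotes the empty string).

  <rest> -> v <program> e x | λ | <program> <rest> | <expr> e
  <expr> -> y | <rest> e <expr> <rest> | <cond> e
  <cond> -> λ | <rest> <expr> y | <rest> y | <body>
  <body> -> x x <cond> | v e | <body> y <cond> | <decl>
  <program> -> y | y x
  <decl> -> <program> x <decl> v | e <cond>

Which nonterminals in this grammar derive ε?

Directly nullable (have an λ-production): <rest>, <cond>.
No other nonterminal has a production whose RHS symbols are all nullable.

{ <cond>, <rest> }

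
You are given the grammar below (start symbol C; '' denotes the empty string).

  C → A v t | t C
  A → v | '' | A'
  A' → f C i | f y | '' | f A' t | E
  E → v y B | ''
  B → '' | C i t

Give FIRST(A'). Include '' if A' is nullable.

{ f, v, '' }

A' → f C i contributes {f}.
A' → f y contributes {f}.
A' → '' contributes ''.
A' → f A' t contributes {f}.
From A' → E: add FIRST(E) = { v, '' } (including '' since E is nullable).
Union: FIRST(A') = { f, v, '' }.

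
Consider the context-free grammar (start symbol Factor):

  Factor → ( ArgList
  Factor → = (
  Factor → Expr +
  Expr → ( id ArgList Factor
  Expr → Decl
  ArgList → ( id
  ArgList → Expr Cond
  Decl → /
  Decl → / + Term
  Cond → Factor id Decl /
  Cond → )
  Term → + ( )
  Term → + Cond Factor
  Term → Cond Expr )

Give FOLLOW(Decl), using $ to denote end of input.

In Expr → Decl: Decl is at the end, add FOLLOW(Expr) = { (, ), +, /, = }.
In Cond → Factor id Decl /: add FIRST(/) = { / }.
Union: FOLLOW(Decl) = { (, ), +, /, = }.

{ (, ), +, /, = }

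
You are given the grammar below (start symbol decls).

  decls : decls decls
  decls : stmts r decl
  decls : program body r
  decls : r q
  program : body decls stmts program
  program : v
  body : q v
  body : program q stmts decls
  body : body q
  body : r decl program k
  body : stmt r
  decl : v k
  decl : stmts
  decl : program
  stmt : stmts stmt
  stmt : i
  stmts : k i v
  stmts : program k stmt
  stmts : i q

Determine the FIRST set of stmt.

{ i, k, q, r, v }

From stmt : stmts stmt: add FIRST(stmts) = { i, k, q, r, v }.
stmt : i contributes {i}.
Union: FIRST(stmt) = { i, k, q, r, v }.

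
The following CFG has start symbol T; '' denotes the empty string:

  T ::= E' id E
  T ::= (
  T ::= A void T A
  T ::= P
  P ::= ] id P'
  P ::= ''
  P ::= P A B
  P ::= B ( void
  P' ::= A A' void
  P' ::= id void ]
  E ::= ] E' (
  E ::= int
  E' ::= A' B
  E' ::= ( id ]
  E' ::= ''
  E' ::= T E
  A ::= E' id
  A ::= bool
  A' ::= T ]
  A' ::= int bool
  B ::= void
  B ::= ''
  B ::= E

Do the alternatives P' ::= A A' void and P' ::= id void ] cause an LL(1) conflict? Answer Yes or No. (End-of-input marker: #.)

Yes

FIRST(A A' void) = { (, ], bool, id, int, void } and FIRST(id void ]) = { id }.
Both contain id, so the two alternatives are not disjoint — LL(1) conflict.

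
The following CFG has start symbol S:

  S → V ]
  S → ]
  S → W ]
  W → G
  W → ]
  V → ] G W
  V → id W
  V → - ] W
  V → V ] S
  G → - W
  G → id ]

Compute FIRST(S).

{ -, ], id }

From S → V ]: add FIRST(V) = { -, ], id }.
S → ] contributes {]}.
From S → W ]: add FIRST(W) = { -, ], id }.
Union: FIRST(S) = { -, ], id }.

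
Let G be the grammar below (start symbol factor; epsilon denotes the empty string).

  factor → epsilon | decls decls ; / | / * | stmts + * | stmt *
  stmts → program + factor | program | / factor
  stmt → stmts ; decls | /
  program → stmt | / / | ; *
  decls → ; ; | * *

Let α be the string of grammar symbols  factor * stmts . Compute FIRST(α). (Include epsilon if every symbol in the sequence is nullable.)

Add FIRST(factor)\{epsilon} = { *, /, ; }; factor is nullable, continue.
* is a terminal; add {*} and stop.

{ *, /, ; }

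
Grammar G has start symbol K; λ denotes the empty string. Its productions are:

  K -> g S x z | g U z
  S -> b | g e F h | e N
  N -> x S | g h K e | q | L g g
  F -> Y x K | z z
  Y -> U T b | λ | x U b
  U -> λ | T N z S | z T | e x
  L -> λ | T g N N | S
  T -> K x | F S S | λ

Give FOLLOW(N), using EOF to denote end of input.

In S -> e N: N is at the end, add FOLLOW(S) = { b, e, g, q, x, z }.
In U -> T N z S: add FIRST(z S) = { z }.
In L -> T g N N: add FIRST(N) = { b, e, g, q, x, z }.
In L -> T g N N: N is at the end, add FOLLOW(L) = { g }.
Union: FOLLOW(N) = { b, e, g, q, x, z }.

{ b, e, g, q, x, z }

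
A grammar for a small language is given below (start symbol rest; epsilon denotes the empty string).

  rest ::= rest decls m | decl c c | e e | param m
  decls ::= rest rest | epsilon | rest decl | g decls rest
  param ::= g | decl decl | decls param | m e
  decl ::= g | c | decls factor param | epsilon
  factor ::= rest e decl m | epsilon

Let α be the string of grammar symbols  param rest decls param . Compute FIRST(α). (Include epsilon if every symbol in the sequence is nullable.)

{ c, e, g, m }

Add FIRST(param)\{epsilon} = { c, e, g, m }; param is nullable, continue.
Add FIRST(rest) = { c, e, g, m }; rest is not nullable, stop.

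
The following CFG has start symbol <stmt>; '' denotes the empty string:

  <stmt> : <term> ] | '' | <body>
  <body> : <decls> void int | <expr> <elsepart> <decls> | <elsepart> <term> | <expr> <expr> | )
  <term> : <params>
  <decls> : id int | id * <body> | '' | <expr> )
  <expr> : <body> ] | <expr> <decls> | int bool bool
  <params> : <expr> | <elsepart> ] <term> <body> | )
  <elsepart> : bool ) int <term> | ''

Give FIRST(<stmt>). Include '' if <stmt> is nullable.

From <stmt> : <term> ]: add FIRST(<term>) = { ), ], bool, id, int, void }.
<stmt> : '' contributes ''.
From <stmt> : <body>: add FIRST(<body>) = { ), ], bool, id, int, void }.
Union: FIRST(<stmt>) = { ), ], bool, id, int, void, '' }.

{ ), ], bool, id, int, void, '' }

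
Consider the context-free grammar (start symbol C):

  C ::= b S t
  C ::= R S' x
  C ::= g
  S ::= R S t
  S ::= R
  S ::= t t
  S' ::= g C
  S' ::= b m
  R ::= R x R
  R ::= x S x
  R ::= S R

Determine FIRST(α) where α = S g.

{ t, x }

Add FIRST(S) = { t, x }; S is not nullable, stop.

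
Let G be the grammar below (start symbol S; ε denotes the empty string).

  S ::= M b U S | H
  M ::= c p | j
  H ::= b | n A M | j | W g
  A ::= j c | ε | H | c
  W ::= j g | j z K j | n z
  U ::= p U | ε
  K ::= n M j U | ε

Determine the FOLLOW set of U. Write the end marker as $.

In S ::= M b U S: add FIRST(S) = { b, c, j, n }.
In U ::= p U: U is at the end, add FOLLOW(U) = { b, c, j, n }.
In K ::= n M j U: U is at the end, add FOLLOW(K) = { j }.
Union: FOLLOW(U) = { b, c, j, n }.

{ b, c, j, n }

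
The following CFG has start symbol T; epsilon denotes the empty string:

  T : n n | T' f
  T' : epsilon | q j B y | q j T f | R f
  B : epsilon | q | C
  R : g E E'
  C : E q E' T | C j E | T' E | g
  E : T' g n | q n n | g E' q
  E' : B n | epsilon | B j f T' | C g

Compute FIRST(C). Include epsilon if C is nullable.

{ g, q }

From C : E q E' T: add FIRST(E) = { g, q }.
From C : C j E: add FIRST(C) = { g, q }.
From C : T' E: T' nullable, take FIRST(T') ∪ FIRST(E) = { g, q }.
C : g contributes {g}.
Union: FIRST(C) = { g, q }.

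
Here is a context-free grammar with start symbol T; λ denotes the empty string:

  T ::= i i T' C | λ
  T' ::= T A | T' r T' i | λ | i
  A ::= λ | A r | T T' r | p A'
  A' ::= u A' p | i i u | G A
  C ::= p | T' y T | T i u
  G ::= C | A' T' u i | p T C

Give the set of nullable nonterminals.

{ A, T, T' }

Directly nullable (have an λ-production): T, T', A.
No other nonterminal has a production whose RHS symbols are all nullable.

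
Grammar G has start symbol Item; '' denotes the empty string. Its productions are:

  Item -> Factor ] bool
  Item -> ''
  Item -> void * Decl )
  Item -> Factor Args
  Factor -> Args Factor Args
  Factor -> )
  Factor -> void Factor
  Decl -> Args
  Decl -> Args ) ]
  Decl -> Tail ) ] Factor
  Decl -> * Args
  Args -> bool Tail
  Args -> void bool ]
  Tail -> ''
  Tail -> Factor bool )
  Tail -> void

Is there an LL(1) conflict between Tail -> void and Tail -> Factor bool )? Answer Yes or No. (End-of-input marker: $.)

FIRST(void) = { void } and FIRST(Factor bool )) = { ), bool, void }.
Both contain void, so the two alternatives are not disjoint — LL(1) conflict.

Yes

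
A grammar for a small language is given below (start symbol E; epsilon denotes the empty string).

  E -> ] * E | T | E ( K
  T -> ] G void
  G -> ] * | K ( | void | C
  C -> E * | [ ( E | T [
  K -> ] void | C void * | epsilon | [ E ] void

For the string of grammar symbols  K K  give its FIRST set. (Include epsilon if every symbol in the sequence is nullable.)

Add FIRST(K)\{epsilon} = { [, ] }; K is nullable, continue.
Add FIRST(K)\{epsilon} = { [, ] }; K is nullable, continue.
Every symbol is nullable, so include epsilon.

{ [, ], epsilon }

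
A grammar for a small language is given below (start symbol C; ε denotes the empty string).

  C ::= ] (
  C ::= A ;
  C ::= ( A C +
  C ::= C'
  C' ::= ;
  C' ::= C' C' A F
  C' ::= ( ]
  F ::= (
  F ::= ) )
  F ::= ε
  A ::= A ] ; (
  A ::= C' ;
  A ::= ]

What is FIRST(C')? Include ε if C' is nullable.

{ (, ; }

C' ::= ; contributes {;}.
From C' ::= C' C' A F: add FIRST(C') = { (, ; }.
C' ::= ( ] contributes {(}.
Union: FIRST(C') = { (, ; }.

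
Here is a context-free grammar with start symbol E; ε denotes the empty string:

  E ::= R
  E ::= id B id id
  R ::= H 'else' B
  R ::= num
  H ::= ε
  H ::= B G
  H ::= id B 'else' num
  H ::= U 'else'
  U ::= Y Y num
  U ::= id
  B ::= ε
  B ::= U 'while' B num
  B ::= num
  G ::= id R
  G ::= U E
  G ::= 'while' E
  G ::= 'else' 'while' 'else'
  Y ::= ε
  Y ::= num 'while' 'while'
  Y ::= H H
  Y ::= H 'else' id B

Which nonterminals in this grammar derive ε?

{ B, H, Y }

Directly nullable (have an ε-production): H, B, Y.
No other nonterminal has a production whose RHS symbols are all nullable.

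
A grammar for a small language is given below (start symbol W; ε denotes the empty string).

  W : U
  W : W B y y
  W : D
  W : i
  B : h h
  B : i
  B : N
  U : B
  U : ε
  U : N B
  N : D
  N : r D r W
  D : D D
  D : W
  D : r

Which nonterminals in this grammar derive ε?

{ B, D, N, U, W }

Directly nullable (have an ε-production): U.
N : D with every symbol nullable, so N is nullable.
B : N with every symbol nullable, so B is nullable.
D : D D with every symbol nullable, so D is nullable.
W : U with every symbol nullable, so W is nullable.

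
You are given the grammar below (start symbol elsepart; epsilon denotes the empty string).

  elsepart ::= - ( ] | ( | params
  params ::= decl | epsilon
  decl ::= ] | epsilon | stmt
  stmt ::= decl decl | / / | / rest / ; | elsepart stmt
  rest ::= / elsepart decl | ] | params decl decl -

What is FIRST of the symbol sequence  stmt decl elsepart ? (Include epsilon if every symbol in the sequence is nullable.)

{ (, -, /, ], epsilon }

Add FIRST(stmt)\{epsilon} = { (, -, /, ] }; stmt is nullable, continue.
Add FIRST(decl)\{epsilon} = { (, -, /, ] }; decl is nullable, continue.
Add FIRST(elsepart)\{epsilon} = { (, -, /, ] }; elsepart is nullable, continue.
Every symbol is nullable, so include epsilon.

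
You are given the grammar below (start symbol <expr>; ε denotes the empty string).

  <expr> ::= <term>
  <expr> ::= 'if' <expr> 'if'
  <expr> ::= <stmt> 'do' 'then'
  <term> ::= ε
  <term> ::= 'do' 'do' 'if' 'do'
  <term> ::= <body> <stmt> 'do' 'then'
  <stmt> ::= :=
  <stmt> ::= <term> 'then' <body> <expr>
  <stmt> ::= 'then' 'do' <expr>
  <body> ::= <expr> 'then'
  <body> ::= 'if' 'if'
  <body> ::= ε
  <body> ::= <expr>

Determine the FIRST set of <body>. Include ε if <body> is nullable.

{ 'do', 'if', 'then', :=, ε }

From <body> ::= <expr> 'then': <expr> nullable, take FIRST(<expr>) ∪ {'then'} = { 'do', 'if', 'then', := }.
<body> ::= 'if' 'if' contributes {'if'}.
<body> ::= ε contributes ε.
From <body> ::= <expr>: add FIRST(<expr>) = { 'do', 'if', 'then', :=, ε } (including ε since <expr> is nullable).
Union: FIRST(<body>) = { 'do', 'if', 'then', :=, ε }.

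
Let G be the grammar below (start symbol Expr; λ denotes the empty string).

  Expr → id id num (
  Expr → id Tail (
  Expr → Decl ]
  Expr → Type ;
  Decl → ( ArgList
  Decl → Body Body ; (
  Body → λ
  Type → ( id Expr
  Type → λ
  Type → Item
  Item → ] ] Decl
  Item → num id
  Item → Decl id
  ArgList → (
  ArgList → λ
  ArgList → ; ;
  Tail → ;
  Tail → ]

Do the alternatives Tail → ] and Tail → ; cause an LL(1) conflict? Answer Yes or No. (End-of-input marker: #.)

FIRST(]) = { ] } and FIRST(;) = { ; }.
The FIRST sets are disjoint and neither alternative is nullable — no conflict.

No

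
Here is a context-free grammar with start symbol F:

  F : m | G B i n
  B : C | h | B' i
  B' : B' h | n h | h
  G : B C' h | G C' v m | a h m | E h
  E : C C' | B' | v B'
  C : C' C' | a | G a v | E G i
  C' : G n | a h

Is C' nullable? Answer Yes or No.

No

No nonterminal in this grammar is nullable.
No production of C' has an RHS whose symbols are all nullable, so C' is not nullable.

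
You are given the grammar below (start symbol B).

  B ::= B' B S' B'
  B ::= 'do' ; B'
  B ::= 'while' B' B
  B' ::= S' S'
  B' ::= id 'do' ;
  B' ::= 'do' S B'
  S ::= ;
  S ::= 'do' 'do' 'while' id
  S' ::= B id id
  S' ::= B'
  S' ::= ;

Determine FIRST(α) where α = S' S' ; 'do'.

Add FIRST(S') = { 'do', 'while', ;, id }; S' is not nullable, stop.

{ 'do', 'while', ;, id }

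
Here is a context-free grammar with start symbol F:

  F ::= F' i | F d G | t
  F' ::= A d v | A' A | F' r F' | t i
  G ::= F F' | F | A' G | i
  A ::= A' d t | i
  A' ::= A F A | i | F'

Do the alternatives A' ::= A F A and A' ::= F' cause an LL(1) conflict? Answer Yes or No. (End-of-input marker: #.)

FIRST(A F A) = { i, t } and FIRST(F') = { i, t }.
Both contain i, so the two alternatives are not disjoint — LL(1) conflict.

Yes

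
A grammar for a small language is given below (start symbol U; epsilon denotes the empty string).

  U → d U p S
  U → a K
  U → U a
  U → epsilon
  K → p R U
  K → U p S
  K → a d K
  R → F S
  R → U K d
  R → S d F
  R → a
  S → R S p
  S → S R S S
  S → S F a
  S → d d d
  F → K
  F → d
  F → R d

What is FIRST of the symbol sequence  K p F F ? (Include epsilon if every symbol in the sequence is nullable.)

Add FIRST(K) = { a, d, p }; K is not nullable, stop.

{ a, d, p }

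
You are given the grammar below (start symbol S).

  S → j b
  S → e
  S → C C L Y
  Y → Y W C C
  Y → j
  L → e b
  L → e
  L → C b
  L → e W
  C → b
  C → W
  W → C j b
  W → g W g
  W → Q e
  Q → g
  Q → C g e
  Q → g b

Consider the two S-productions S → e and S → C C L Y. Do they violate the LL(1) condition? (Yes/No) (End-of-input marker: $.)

No

FIRST(e) = { e } and FIRST(C C L Y) = { b, g }.
The FIRST sets are disjoint and neither alternative is nullable — no conflict.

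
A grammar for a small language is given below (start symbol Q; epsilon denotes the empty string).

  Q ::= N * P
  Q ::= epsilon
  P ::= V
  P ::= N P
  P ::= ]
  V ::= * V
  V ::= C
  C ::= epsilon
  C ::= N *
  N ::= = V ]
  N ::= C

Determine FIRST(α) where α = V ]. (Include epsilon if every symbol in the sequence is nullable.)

Add FIRST(V)\{epsilon} = { *, = }; V is nullable, continue.
] is a terminal; add {]} and stop.

{ *, =, ] }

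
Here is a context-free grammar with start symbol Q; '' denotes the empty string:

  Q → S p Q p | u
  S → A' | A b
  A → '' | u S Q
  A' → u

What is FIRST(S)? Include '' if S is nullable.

{ b, u }

From S → A': add FIRST(A') = { u }.
From S → A b: A nullable, take FIRST(A) ∪ {b} = { b, u }.
Union: FIRST(S) = { b, u }.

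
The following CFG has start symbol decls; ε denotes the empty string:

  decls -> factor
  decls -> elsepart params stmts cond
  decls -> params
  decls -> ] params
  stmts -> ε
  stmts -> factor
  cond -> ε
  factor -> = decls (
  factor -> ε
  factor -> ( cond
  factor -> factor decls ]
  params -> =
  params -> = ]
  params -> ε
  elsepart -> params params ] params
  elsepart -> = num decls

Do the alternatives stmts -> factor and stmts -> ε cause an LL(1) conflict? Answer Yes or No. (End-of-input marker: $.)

Yes

FIRST(factor) = { (, =, ], ε } and FIRST(ε) = { ε }.
Both alternatives are nullable, violating the LL(1) condition.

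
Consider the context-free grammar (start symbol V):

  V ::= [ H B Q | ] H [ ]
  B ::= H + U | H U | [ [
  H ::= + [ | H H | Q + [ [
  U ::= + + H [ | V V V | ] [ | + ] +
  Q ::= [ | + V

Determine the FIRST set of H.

{ +, [ }

H ::= + [ contributes {+}.
From H ::= H H: add FIRST(H) = { +, [ }.
From H ::= Q + [ [: add FIRST(Q) = { +, [ }.
Union: FIRST(H) = { +, [ }.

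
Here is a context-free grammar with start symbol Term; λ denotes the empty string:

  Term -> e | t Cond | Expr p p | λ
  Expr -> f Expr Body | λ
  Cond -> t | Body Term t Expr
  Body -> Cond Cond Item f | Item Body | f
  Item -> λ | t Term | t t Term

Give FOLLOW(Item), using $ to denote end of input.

{ f, t }

In Body -> Cond Cond Item f: add FIRST(f) = { f }.
In Body -> Item Body: add FIRST(Body) = { f, t }.
Union: FOLLOW(Item) = { f, t }.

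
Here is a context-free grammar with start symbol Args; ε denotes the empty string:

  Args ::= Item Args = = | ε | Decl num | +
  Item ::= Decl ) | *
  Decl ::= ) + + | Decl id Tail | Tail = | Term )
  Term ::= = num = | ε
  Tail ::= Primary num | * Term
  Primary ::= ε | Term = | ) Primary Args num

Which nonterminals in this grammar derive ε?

Directly nullable (have an ε-production): Args, Term, Primary.
No other nonterminal has a production whose RHS symbols are all nullable.

{ Args, Primary, Term }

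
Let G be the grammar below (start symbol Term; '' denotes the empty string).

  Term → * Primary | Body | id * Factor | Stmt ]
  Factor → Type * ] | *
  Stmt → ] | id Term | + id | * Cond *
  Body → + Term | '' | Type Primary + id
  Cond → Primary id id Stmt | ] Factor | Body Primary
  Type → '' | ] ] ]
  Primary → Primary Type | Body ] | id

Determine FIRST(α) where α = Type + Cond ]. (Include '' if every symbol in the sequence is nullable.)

{ +, ] }

Add FIRST(Type)\{''} = { ] }; Type is nullable, continue.
+ is a terminal; add {+} and stop.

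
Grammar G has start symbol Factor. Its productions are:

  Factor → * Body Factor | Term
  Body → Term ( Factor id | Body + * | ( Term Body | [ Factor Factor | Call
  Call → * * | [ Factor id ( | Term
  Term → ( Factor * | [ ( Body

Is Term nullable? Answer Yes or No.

No nonterminal in this grammar is nullable.
No production of Term has an RHS whose symbols are all nullable, so Term is not nullable.

No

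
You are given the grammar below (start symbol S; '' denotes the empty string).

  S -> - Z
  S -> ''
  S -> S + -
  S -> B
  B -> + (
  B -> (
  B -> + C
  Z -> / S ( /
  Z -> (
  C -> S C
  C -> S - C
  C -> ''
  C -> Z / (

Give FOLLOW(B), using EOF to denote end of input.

{ EOF, (, +, -, / }

In S -> B: B is at the end, add FOLLOW(S) = { EOF, (, +, -, / }.
Union: FOLLOW(B) = { EOF, (, +, -, / }.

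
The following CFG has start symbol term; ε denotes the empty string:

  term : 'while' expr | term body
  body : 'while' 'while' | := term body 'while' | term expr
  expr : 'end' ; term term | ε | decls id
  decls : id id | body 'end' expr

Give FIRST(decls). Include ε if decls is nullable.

decls : id id contributes {id}.
From decls : body 'end' expr: add FIRST(body) = { 'while', := }.
Union: FIRST(decls) = { 'while', :=, id }.

{ 'while', :=, id }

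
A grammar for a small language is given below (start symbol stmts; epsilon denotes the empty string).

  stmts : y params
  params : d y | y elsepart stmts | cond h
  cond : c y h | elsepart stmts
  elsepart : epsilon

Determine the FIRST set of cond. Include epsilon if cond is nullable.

cond : c y h contributes {c}.
From cond : elsepart stmts: elsepart nullable, take FIRST(elsepart) ∪ FIRST(stmts) = { y }.
Union: FIRST(cond) = { c, y }.

{ c, y }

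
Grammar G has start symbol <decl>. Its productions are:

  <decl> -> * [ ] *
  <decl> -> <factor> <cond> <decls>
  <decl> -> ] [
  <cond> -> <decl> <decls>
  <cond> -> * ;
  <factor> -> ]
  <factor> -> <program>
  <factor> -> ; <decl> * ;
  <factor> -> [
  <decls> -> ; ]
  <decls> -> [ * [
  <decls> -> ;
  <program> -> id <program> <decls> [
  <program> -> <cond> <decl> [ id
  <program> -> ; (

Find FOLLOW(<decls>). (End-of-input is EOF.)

In <decl> -> <factor> <cond> <decls>: <decls> is at the end, add FOLLOW(<decl>) = { EOF, *, ;, [ }.
In <cond> -> <decl> <decls>: <decls> is at the end, add FOLLOW(<cond>) = { *, ;, [, ], id }.
In <program> -> id <program> <decls> [: add FIRST([) = { [ }.
Union: FOLLOW(<decls>) = { EOF, *, ;, [, ], id }.

{ EOF, *, ;, [, ], id }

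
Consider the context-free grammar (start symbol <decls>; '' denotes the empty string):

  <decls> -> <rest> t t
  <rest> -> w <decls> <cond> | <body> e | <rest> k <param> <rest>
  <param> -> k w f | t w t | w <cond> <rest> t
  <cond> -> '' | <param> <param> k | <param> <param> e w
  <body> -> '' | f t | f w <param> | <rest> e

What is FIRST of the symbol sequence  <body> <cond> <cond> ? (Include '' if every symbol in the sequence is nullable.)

Add FIRST(<body>)\{''} = { e, f, w }; <body> is nullable, continue.
Add FIRST(<cond>)\{''} = { k, t, w }; <cond> is nullable, continue.
Add FIRST(<cond>)\{''} = { k, t, w }; <cond> is nullable, continue.
Every symbol is nullable, so include ''.

{ e, f, k, t, w, '' }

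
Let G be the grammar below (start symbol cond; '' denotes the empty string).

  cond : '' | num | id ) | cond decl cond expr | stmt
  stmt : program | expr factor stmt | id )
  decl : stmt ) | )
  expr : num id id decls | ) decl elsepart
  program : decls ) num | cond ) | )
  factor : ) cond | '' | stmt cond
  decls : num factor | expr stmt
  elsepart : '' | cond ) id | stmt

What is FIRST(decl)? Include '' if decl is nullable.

{ ), id, num }

From decl : stmt ): add FIRST(stmt) = { ), id, num }.
decl : ) contributes {)}.
Union: FIRST(decl) = { ), id, num }.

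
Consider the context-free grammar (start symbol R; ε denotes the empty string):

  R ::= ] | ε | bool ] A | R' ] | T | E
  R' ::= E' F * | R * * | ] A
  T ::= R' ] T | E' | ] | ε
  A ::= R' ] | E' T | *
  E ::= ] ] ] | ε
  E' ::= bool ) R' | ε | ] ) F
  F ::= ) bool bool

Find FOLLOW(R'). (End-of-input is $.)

In R ::= R' ]: add FIRST(]) = { ] }.
In T ::= R' ] T: add FIRST(] T) = { ] }.
In A ::= R' ]: add FIRST(]) = { ] }.
In E' ::= bool ) R': R' is at the end, add FOLLOW(E') = { $, ), *, ], bool }.
Union: FOLLOW(R') = { $, ), *, ], bool }.

{ $, ), *, ], bool }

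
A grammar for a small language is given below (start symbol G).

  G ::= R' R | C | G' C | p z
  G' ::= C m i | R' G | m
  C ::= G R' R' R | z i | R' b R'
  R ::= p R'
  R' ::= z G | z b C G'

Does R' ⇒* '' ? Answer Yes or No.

No

No nonterminal in this grammar is nullable.
No production of R' has an RHS whose symbols are all nullable, so R' is not nullable.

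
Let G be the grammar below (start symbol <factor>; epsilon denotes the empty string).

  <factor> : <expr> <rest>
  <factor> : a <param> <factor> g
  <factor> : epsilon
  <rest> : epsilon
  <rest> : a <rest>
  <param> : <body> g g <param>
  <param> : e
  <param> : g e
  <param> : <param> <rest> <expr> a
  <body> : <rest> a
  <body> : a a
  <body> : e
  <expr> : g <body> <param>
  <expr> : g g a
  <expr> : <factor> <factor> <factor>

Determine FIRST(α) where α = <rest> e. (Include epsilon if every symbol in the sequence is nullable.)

{ a, e }

Add FIRST(<rest>)\{epsilon} = { a }; <rest> is nullable, continue.
e is a terminal; add {e} and stop.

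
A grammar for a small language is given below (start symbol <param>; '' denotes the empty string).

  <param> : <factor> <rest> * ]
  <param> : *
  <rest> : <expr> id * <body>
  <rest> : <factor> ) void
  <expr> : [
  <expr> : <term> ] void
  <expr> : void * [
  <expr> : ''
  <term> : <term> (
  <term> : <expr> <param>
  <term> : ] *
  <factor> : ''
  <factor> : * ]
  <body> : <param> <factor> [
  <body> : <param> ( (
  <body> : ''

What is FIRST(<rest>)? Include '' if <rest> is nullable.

From <rest> : <expr> id * <body>: <expr> nullable, take FIRST(<expr>) ∪ {id} = { ), *, [, ], id, void }.
From <rest> : <factor> ) void: <factor> nullable, take FIRST(<factor>) ∪ {)} = { ), * }.
Union: FIRST(<rest>) = { ), *, [, ], id, void }.

{ ), *, [, ], id, void }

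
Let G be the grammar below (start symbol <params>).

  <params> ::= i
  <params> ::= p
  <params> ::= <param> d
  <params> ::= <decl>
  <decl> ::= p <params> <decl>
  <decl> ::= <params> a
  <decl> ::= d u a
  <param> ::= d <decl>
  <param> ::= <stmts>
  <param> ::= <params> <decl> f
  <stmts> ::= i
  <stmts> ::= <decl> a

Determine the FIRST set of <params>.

{ d, i, p }

<params> ::= i contributes {i}.
<params> ::= p contributes {p}.
From <params> ::= <param> d: add FIRST(<param>) = { d, i, p }.
From <params> ::= <decl>: add FIRST(<decl>) = { d, i, p }.
Union: FIRST(<params>) = { d, i, p }.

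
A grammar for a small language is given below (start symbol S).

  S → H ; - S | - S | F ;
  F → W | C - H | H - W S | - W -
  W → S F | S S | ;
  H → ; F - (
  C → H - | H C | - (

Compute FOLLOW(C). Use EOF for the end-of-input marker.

In F → C - H: add FIRST(- H) = { - }.
In C → H C: C is at the end, add FOLLOW(C) = { - }.
Union: FOLLOW(C) = { - }.

{ - }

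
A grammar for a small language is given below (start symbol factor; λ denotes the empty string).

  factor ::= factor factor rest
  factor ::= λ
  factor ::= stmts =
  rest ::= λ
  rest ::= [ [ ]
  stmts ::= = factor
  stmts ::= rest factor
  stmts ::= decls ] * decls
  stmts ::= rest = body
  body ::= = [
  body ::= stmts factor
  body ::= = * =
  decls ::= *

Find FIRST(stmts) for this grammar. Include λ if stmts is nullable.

{ *, =, [, λ }

stmts ::= = factor contributes {=}.
From stmts ::= rest factor: rest, factor nullable, take FIRST(rest) ∪ FIRST(factor) = { *, =, [ }; also λ since the whole RHS is nullable.
From stmts ::= decls ] * decls: add FIRST(decls) = { * }.
From stmts ::= rest = body: rest nullable, take FIRST(rest) ∪ {=} = { =, [ }.
Union: FIRST(stmts) = { *, =, [, λ }.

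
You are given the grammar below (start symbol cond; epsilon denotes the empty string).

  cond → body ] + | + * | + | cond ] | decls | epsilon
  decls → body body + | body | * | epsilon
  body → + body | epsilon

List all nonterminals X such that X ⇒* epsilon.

Directly nullable (have an epsilon-production): cond, decls, body.

{ body, cond, decls }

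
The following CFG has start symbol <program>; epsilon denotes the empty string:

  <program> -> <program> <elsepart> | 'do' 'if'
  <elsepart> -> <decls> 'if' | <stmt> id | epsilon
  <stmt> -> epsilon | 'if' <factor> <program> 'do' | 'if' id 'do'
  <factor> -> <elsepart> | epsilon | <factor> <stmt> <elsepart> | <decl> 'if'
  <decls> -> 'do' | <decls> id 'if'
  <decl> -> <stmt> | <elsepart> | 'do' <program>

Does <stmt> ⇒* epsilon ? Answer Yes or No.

<stmt> has an epsilon-production, so <stmt> ⇒ epsilon.

Yes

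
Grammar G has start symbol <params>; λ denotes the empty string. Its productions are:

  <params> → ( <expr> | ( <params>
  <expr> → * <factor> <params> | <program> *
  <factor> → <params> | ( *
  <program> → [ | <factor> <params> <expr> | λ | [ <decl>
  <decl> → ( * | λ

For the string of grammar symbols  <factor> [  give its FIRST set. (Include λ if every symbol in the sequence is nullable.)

Add FIRST(<factor>) = { ( }; <factor> is not nullable, stop.

{ ( }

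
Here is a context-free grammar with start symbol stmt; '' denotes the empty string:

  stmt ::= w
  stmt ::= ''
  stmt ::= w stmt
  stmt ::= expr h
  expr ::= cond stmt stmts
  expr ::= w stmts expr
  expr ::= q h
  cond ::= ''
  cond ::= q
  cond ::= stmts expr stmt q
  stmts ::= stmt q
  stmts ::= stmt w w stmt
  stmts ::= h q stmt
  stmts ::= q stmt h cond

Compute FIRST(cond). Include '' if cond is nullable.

{ h, q, w, '' }

cond ::= '' contributes ''.
cond ::= q contributes {q}.
From cond ::= stmts expr stmt q: add FIRST(stmts) = { h, q, w }.
Union: FIRST(cond) = { h, q, w, '' }.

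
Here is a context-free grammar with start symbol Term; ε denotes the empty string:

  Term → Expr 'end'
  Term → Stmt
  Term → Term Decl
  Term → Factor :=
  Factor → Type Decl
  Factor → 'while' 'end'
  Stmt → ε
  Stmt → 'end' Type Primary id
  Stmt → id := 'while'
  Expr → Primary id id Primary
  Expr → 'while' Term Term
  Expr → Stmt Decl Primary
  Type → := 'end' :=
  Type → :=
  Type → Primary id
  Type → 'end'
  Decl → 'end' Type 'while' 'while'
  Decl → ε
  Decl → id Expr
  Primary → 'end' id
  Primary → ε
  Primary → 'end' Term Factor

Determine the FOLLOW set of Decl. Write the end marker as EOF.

{ EOF, 'end', 'while', :=, id }

In Term → Term Decl: Decl is at the end, add FOLLOW(Term) = { EOF, 'end', 'while', :=, id }.
In Factor → Type Decl: Decl is at the end, add FOLLOW(Factor) = { EOF, 'end', 'while', :=, id }.
In Expr → Stmt Decl Primary: add FIRST(Primary)\{ε} = { 'end' }.
  Since Primary is nullable, also add FOLLOW(Expr) = { EOF, 'end', 'while', :=, id }.
Union: FOLLOW(Decl) = { EOF, 'end', 'while', :=, id }.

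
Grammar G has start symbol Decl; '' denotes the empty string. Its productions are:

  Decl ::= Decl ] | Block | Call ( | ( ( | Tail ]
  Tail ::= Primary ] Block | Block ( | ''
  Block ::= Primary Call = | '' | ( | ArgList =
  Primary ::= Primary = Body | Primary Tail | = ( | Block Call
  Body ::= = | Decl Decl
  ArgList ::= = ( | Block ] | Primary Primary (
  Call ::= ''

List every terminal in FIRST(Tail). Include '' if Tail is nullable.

{ (, =, ], '' }

From Tail ::= Primary ] Block: Primary nullable, take FIRST(Primary) ∪ {]} = { (, =, ] }.
From Tail ::= Block (: Block nullable, take FIRST(Block) ∪ {(} = { (, =, ] }.
Tail ::= '' contributes ''.
Union: FIRST(Tail) = { (, =, ], '' }.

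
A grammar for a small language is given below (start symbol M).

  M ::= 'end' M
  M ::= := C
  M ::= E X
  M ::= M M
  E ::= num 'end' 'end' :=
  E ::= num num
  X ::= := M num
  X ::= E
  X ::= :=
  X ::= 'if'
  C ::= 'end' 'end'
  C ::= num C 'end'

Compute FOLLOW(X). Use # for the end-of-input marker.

In M ::= E X: X is at the end, add FOLLOW(M) = { #, 'end', :=, num }.
Union: FOLLOW(X) = { #, 'end', :=, num }.

{ #, 'end', :=, num }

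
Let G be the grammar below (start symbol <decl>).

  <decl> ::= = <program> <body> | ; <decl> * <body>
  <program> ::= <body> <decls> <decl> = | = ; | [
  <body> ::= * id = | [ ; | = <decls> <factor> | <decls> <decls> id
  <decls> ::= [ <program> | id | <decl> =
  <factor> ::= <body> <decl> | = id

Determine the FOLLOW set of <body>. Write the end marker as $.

In <decl> ::= = <program> <body>: <body> is at the end, add FOLLOW(<decl>) = { $, *, ;, =, [, id }.
In <decl> ::= ; <decl> * <body>: <body> is at the end, add FOLLOW(<decl>) = { $, *, ;, =, [, id }.
In <program> ::= <body> <decls> <decl> =: add FIRST(<decls> <decl> =) = { ;, =, [, id }.
In <factor> ::= <body> <decl>: add FIRST(<decl>) = { ;, = }.
Union: FOLLOW(<body>) = { $, *, ;, =, [, id }.

{ $, *, ;, =, [, id }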